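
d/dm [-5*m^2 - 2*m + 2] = -10*m - 2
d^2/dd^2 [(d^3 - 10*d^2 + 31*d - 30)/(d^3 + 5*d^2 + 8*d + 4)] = 6*(-5*d^4 + 43*d^3 + 15*d^2 - 215*d - 206)/(d^7 + 11*d^6 + 51*d^5 + 129*d^4 + 192*d^3 + 168*d^2 + 80*d + 16)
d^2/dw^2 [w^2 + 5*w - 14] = 2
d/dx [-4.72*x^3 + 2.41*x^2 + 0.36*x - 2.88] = -14.16*x^2 + 4.82*x + 0.36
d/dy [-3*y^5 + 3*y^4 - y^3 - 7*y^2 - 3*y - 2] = -15*y^4 + 12*y^3 - 3*y^2 - 14*y - 3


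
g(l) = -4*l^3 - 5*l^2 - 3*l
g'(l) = -12*l^2 - 10*l - 3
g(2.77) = -131.69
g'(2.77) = -122.77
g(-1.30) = 4.24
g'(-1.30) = -10.28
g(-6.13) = 751.89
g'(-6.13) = -392.62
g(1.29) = -20.78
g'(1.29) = -35.87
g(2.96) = -156.43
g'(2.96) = -137.74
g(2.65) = -117.50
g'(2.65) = -113.77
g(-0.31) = 0.57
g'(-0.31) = -1.05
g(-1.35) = 4.78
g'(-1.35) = -11.37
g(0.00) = 0.00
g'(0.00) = -3.00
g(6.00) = -1062.00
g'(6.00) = -495.00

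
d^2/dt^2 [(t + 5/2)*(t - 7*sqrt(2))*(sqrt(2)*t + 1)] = 6*sqrt(2)*t - 26 + 5*sqrt(2)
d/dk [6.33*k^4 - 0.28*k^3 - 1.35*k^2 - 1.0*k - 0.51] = 25.32*k^3 - 0.84*k^2 - 2.7*k - 1.0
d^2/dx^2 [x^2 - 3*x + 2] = 2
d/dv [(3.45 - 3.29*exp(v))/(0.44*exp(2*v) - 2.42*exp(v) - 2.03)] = (1.4476*exp(2*v) - 3.036*exp(v) + 15.0277)*exp(v)/(0.1936*exp(4*v) - 2.1296*exp(3*v) + 4.07*exp(2*v) + 9.8252*exp(v) + 4.1209)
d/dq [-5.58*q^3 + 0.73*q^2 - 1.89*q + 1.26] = -16.74*q^2 + 1.46*q - 1.89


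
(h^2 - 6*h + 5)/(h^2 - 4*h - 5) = (h - 1)/(h + 1)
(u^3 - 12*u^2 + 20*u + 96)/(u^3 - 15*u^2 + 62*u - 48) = (u + 2)/(u - 1)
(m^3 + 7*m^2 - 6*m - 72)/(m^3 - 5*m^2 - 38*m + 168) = (m^2 + m - 12)/(m^2 - 11*m + 28)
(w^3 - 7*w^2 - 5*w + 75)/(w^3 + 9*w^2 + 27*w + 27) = (w^2 - 10*w + 25)/(w^2 + 6*w + 9)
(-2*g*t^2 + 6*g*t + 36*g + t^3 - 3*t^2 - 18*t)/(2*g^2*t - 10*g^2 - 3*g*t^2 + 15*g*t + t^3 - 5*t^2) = (t^2 - 3*t - 18)/(-g*t + 5*g + t^2 - 5*t)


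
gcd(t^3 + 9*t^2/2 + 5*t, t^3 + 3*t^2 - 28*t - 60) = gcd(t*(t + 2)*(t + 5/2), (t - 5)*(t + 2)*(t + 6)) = t + 2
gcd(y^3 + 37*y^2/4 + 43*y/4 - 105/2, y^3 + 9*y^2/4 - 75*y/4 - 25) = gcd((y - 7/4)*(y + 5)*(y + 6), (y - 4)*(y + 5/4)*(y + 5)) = y + 5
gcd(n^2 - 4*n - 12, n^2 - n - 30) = n - 6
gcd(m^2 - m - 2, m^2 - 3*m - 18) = 1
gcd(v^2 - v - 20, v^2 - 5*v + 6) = 1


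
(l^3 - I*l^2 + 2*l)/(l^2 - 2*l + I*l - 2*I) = l*(l - 2*I)/(l - 2)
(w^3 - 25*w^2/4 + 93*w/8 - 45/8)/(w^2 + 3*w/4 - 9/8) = (2*w^2 - 11*w + 15)/(2*w + 3)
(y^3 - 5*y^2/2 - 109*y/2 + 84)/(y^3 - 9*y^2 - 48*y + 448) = (y - 3/2)/(y - 8)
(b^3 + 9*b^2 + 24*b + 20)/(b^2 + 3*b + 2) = (b^2 + 7*b + 10)/(b + 1)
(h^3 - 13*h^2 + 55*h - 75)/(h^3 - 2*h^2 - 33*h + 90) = (h - 5)/(h + 6)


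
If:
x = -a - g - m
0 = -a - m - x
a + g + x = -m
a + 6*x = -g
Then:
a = -6*x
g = 0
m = 5*x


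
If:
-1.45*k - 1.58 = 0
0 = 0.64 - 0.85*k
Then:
No Solution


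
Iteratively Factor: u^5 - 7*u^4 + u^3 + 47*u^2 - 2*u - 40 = (u - 4)*(u^4 - 3*u^3 - 11*u^2 + 3*u + 10) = (u - 5)*(u - 4)*(u^3 + 2*u^2 - u - 2) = (u - 5)*(u - 4)*(u + 2)*(u^2 - 1) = (u - 5)*(u - 4)*(u - 1)*(u + 2)*(u + 1)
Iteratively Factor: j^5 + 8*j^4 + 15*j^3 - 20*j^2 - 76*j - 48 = (j + 1)*(j^4 + 7*j^3 + 8*j^2 - 28*j - 48) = (j + 1)*(j + 3)*(j^3 + 4*j^2 - 4*j - 16) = (j - 2)*(j + 1)*(j + 3)*(j^2 + 6*j + 8) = (j - 2)*(j + 1)*(j + 2)*(j + 3)*(j + 4)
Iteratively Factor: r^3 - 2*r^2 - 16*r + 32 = (r - 2)*(r^2 - 16) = (r - 2)*(r + 4)*(r - 4)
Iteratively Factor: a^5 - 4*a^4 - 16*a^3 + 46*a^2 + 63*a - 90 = (a - 1)*(a^4 - 3*a^3 - 19*a^2 + 27*a + 90) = (a - 1)*(a + 2)*(a^3 - 5*a^2 - 9*a + 45) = (a - 1)*(a + 2)*(a + 3)*(a^2 - 8*a + 15) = (a - 3)*(a - 1)*(a + 2)*(a + 3)*(a - 5)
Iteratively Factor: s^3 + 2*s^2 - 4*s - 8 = (s - 2)*(s^2 + 4*s + 4) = (s - 2)*(s + 2)*(s + 2)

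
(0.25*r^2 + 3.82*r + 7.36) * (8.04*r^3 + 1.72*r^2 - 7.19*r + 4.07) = 2.01*r^5 + 31.1428*r^4 + 63.9473*r^3 - 13.7891*r^2 - 37.371*r + 29.9552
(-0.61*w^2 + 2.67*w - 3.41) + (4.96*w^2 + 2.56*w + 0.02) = 4.35*w^2 + 5.23*w - 3.39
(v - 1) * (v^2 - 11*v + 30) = v^3 - 12*v^2 + 41*v - 30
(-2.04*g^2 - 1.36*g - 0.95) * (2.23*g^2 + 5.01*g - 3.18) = -4.5492*g^4 - 13.2532*g^3 - 2.4449*g^2 - 0.434699999999999*g + 3.021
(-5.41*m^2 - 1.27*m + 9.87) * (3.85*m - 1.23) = -20.8285*m^3 + 1.7648*m^2 + 39.5616*m - 12.1401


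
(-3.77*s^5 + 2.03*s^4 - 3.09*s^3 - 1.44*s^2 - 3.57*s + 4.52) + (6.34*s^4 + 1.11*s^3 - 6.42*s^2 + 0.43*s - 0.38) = -3.77*s^5 + 8.37*s^4 - 1.98*s^3 - 7.86*s^2 - 3.14*s + 4.14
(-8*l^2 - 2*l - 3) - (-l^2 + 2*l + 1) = -7*l^2 - 4*l - 4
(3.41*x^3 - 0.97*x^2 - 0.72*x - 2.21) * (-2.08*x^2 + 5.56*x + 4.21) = -7.0928*x^5 + 20.9772*x^4 + 10.4605*x^3 - 3.4901*x^2 - 15.3188*x - 9.3041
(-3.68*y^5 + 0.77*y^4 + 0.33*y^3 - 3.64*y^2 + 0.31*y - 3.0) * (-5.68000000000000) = 20.9024*y^5 - 4.3736*y^4 - 1.8744*y^3 + 20.6752*y^2 - 1.7608*y + 17.04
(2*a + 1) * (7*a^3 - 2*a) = 14*a^4 + 7*a^3 - 4*a^2 - 2*a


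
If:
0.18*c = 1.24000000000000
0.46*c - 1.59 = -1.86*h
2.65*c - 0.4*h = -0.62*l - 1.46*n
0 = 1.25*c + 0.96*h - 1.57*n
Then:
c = 6.89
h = -0.85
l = -41.69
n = 4.97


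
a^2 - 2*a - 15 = (a - 5)*(a + 3)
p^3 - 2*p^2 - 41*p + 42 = (p - 7)*(p - 1)*(p + 6)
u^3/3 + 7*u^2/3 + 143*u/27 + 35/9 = (u/3 + 1)*(u + 5/3)*(u + 7/3)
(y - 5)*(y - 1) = y^2 - 6*y + 5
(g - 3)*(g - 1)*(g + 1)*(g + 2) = g^4 - g^3 - 7*g^2 + g + 6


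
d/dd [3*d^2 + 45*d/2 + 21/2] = 6*d + 45/2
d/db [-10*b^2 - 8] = -20*b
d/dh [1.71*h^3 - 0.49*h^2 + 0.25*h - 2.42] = 5.13*h^2 - 0.98*h + 0.25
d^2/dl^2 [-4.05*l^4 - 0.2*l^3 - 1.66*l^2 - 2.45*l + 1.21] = -48.6*l^2 - 1.2*l - 3.32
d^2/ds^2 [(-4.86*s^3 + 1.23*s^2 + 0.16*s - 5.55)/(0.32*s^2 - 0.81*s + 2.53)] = (-3.5527136788005e-15*s^4 + 2.16241999999999*s^3 + 50.37282*s^2 - 178.7961*s + 18.10584)/(0.032768*s^6 - 0.248832*s^5 + 1.407072*s^4 - 4.466097*s^3 + 11.124663*s^2 - 15.554187*s + 16.194277)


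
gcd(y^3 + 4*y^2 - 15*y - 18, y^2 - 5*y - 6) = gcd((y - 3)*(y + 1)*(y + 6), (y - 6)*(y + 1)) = y + 1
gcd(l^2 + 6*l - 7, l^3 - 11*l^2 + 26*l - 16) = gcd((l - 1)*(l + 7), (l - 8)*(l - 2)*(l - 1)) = l - 1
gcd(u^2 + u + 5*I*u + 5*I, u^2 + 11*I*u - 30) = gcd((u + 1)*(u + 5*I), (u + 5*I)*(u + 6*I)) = u + 5*I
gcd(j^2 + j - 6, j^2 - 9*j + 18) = 1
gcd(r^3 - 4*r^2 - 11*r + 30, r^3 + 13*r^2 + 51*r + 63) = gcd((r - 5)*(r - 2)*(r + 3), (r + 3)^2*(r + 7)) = r + 3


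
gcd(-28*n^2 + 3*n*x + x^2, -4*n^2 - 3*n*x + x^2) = -4*n + x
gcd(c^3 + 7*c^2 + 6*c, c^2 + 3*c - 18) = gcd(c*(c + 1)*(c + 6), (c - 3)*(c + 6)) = c + 6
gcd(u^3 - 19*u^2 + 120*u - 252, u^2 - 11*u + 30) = u - 6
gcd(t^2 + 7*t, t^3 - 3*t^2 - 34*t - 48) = 1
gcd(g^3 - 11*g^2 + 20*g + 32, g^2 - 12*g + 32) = g^2 - 12*g + 32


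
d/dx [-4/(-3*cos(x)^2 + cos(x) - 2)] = 4*(6*cos(x) - 1)*sin(x)/(3*sin(x)^2 + cos(x) - 5)^2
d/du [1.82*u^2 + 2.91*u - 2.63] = 3.64*u + 2.91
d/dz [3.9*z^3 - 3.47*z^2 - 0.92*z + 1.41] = 11.7*z^2 - 6.94*z - 0.92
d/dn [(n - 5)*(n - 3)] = 2*n - 8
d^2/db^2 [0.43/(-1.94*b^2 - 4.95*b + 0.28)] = (3.236696*b^2 + 8.25858*b - 0.43*(3.88*b + 4.95)*(7.76*b + 9.9) - 0.467152)/(1.94*b^2 + 4.95*b - 0.28)^3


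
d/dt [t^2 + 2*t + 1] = 2*t + 2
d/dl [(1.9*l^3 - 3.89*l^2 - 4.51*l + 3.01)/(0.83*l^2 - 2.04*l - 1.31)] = (1.577*l^4 - 7.752*l^3 + 4.2119*l^2 + 5.1952*l + 12.0485)/(0.6889*l^4 - 3.3864*l^3 + 1.987*l^2 + 5.3448*l + 1.7161)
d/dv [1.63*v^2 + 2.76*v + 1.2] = 3.26*v + 2.76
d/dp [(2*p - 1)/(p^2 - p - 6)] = (-2*p^2 + 2*p - 13)/(p^4 - 2*p^3 - 11*p^2 + 12*p + 36)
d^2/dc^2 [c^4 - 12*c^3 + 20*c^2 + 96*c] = 12*c^2 - 72*c + 40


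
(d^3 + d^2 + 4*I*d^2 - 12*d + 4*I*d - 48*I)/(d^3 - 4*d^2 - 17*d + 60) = (d + 4*I)/(d - 5)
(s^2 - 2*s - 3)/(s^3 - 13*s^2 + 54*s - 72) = (s + 1)/(s^2 - 10*s + 24)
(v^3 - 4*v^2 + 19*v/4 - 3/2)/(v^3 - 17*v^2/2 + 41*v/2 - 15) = (v - 1/2)/(v - 5)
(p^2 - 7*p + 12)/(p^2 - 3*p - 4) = (p - 3)/(p + 1)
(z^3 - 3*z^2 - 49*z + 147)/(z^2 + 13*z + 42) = (z^2 - 10*z + 21)/(z + 6)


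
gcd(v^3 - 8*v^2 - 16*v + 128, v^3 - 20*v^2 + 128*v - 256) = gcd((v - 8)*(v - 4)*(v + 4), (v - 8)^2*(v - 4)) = v^2 - 12*v + 32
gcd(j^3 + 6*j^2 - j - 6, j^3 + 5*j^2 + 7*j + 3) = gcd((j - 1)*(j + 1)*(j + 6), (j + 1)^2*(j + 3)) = j + 1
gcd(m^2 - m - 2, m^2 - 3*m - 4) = m + 1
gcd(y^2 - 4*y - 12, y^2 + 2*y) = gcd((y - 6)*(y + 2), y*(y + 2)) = y + 2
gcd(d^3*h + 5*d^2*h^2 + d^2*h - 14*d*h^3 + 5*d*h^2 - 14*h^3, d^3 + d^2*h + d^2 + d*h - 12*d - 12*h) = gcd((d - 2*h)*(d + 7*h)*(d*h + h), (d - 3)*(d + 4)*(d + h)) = 1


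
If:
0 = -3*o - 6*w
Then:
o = -2*w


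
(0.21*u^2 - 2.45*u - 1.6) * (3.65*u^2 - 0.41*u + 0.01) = 0.7665*u^4 - 9.0286*u^3 - 4.8334*u^2 + 0.6315*u - 0.016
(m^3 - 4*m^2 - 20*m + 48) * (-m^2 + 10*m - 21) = -m^5 + 14*m^4 - 41*m^3 - 164*m^2 + 900*m - 1008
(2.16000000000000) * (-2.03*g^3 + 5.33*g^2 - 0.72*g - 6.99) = -4.3848*g^3 + 11.5128*g^2 - 1.5552*g - 15.0984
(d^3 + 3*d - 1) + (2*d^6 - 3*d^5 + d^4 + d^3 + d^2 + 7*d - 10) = 2*d^6 - 3*d^5 + d^4 + 2*d^3 + d^2 + 10*d - 11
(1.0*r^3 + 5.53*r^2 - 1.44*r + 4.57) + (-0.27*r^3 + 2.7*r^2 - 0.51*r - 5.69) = 0.73*r^3 + 8.23*r^2 - 1.95*r - 1.12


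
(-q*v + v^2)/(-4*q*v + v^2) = (q - v)/(4*q - v)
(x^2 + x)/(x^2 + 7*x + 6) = x/(x + 6)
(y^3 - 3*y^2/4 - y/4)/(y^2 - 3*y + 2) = y*(4*y + 1)/(4*(y - 2))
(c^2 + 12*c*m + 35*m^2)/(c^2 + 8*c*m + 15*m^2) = (c + 7*m)/(c + 3*m)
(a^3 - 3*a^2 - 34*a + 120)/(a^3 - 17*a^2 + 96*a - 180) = (a^2 + 2*a - 24)/(a^2 - 12*a + 36)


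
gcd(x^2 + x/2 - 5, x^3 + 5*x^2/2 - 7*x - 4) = x - 2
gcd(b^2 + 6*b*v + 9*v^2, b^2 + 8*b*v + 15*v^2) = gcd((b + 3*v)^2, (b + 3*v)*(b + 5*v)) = b + 3*v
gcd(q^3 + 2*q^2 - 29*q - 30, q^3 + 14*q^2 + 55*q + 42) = q^2 + 7*q + 6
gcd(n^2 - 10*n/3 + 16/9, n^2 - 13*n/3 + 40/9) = n - 8/3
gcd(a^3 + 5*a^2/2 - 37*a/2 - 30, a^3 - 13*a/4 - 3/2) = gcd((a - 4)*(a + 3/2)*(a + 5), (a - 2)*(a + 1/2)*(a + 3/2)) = a + 3/2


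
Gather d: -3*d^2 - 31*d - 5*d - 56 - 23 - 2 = -3*d^2 - 36*d - 81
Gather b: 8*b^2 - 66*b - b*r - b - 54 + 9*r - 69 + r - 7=8*b^2 + b*(-r - 67) + 10*r - 130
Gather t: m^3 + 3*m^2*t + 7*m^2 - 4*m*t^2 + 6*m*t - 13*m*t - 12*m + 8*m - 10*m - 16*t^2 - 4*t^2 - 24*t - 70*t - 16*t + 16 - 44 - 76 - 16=m^3 + 7*m^2 - 14*m + t^2*(-4*m - 20) + t*(3*m^2 - 7*m - 110) - 120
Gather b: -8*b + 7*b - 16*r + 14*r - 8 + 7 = -b - 2*r - 1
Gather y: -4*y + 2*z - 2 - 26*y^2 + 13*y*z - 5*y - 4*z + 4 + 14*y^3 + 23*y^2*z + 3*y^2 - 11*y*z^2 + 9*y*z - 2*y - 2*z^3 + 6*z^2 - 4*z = 14*y^3 + y^2*(23*z - 23) + y*(-11*z^2 + 22*z - 11) - 2*z^3 + 6*z^2 - 6*z + 2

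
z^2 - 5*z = z*(z - 5)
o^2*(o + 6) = o^3 + 6*o^2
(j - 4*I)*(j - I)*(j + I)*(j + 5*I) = j^4 + I*j^3 + 21*j^2 + I*j + 20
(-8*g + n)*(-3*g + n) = 24*g^2 - 11*g*n + n^2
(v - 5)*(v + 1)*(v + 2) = v^3 - 2*v^2 - 13*v - 10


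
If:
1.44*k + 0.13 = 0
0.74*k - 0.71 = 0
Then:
No Solution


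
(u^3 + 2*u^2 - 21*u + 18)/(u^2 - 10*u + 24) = (u^3 + 2*u^2 - 21*u + 18)/(u^2 - 10*u + 24)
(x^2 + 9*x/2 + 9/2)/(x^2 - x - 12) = (x + 3/2)/(x - 4)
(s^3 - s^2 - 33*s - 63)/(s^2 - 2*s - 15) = (s^2 - 4*s - 21)/(s - 5)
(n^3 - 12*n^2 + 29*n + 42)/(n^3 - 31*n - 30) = (n - 7)/(n + 5)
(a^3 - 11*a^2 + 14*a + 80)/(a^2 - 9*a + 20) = (a^2 - 6*a - 16)/(a - 4)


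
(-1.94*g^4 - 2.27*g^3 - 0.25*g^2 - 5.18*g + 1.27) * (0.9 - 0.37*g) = 0.7178*g^5 - 0.9061*g^4 - 1.9505*g^3 + 1.6916*g^2 - 5.1319*g + 1.143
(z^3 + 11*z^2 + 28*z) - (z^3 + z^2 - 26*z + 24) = 10*z^2 + 54*z - 24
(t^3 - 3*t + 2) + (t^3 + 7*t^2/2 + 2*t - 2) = 2*t^3 + 7*t^2/2 - t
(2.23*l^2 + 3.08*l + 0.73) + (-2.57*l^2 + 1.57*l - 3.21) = -0.34*l^2 + 4.65*l - 2.48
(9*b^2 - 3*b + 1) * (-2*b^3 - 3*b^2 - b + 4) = -18*b^5 - 21*b^4 - 2*b^3 + 36*b^2 - 13*b + 4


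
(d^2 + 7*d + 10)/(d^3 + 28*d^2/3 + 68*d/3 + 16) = 3*(d + 5)/(3*d^2 + 22*d + 24)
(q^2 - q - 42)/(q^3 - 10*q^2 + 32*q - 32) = (q^2 - q - 42)/(q^3 - 10*q^2 + 32*q - 32)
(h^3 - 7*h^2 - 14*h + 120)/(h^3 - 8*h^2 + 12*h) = (h^2 - h - 20)/(h*(h - 2))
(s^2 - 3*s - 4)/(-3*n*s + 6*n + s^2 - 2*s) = (-s^2 + 3*s + 4)/(3*n*s - 6*n - s^2 + 2*s)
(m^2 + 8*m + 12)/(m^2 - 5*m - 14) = (m + 6)/(m - 7)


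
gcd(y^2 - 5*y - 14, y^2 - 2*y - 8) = y + 2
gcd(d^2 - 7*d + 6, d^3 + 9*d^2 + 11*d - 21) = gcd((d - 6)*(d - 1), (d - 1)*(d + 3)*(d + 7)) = d - 1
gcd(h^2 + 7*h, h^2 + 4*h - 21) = h + 7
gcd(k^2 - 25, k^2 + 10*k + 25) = k + 5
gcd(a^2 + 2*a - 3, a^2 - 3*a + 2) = a - 1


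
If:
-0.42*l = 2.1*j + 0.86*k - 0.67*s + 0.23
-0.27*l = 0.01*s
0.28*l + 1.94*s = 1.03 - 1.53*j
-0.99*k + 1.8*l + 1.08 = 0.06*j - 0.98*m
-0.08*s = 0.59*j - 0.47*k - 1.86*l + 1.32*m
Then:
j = -0.55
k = 1.84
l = -0.04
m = 0.79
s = 0.97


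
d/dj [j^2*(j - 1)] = j*(3*j - 2)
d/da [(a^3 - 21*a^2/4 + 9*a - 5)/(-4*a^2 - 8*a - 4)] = (-2*a^3 - 6*a^2 + 39*a - 38)/(8*(a^3 + 3*a^2 + 3*a + 1))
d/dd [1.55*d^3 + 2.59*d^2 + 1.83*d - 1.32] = 4.65*d^2 + 5.18*d + 1.83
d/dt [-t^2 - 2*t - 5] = -2*t - 2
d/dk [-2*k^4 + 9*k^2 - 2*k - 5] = -8*k^3 + 18*k - 2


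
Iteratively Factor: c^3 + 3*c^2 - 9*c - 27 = (c - 3)*(c^2 + 6*c + 9) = (c - 3)*(c + 3)*(c + 3)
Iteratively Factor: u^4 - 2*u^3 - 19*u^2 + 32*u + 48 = (u - 3)*(u^3 + u^2 - 16*u - 16) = (u - 3)*(u + 1)*(u^2 - 16) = (u - 3)*(u + 1)*(u + 4)*(u - 4)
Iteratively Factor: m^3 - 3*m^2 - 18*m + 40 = (m + 4)*(m^2 - 7*m + 10) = (m - 5)*(m + 4)*(m - 2)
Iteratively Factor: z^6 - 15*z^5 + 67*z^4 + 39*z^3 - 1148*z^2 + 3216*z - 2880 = (z - 5)*(z^5 - 10*z^4 + 17*z^3 + 124*z^2 - 528*z + 576) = (z - 5)*(z - 4)*(z^4 - 6*z^3 - 7*z^2 + 96*z - 144) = (z - 5)*(z - 4)*(z - 3)*(z^3 - 3*z^2 - 16*z + 48) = (z - 5)*(z - 4)^2*(z - 3)*(z^2 + z - 12) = (z - 5)*(z - 4)^2*(z - 3)^2*(z + 4)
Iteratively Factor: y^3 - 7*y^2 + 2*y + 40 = (y - 5)*(y^2 - 2*y - 8) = (y - 5)*(y + 2)*(y - 4)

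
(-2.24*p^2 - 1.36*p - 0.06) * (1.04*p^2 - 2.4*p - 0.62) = -2.3296*p^4 + 3.9616*p^3 + 4.5904*p^2 + 0.9872*p + 0.0372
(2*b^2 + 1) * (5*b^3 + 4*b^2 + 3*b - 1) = 10*b^5 + 8*b^4 + 11*b^3 + 2*b^2 + 3*b - 1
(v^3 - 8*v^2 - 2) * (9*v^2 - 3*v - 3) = 9*v^5 - 75*v^4 + 21*v^3 + 6*v^2 + 6*v + 6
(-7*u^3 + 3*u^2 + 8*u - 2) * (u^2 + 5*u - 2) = -7*u^5 - 32*u^4 + 37*u^3 + 32*u^2 - 26*u + 4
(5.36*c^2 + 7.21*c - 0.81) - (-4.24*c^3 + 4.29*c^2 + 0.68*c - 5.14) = 4.24*c^3 + 1.07*c^2 + 6.53*c + 4.33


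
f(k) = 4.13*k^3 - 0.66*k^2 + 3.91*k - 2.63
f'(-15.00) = 2811.46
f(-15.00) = -14148.53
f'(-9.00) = 1019.38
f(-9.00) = -3102.05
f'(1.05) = 16.18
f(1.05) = 5.53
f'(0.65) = 8.29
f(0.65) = 0.77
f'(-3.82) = 189.75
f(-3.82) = -257.42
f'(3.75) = 173.19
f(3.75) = 220.54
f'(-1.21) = 23.65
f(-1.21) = -15.64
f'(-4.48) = 258.50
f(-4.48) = -404.74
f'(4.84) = 287.76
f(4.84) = 469.09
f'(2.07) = 54.27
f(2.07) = 39.27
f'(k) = 12.39*k^2 - 1.32*k + 3.91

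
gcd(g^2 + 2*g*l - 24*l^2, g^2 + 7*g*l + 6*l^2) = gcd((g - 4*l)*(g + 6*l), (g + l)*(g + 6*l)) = g + 6*l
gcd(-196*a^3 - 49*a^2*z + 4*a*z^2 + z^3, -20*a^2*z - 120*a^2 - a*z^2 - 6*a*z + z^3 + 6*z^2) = 4*a + z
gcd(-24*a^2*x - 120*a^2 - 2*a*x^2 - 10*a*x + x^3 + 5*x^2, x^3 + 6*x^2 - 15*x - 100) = x + 5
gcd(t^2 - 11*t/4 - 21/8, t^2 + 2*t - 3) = 1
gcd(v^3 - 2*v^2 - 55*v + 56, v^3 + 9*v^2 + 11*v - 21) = v^2 + 6*v - 7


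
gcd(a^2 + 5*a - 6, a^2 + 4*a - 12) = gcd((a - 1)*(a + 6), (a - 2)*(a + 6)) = a + 6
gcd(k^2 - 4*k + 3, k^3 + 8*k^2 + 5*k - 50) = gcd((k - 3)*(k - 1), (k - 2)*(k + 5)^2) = 1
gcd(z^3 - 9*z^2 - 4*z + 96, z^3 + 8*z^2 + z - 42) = z + 3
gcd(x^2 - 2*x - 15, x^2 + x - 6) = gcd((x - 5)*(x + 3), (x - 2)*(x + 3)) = x + 3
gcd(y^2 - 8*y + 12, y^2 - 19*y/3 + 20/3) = 1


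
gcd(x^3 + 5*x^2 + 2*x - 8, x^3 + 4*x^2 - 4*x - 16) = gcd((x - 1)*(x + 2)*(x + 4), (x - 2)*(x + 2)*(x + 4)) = x^2 + 6*x + 8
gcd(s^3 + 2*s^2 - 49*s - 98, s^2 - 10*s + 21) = s - 7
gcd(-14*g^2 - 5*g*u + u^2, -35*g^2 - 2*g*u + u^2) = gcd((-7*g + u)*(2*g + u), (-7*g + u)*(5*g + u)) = -7*g + u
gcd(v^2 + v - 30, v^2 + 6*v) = v + 6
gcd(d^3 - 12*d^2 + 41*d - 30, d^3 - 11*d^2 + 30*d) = d^2 - 11*d + 30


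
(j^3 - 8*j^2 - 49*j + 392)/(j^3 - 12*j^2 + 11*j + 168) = (j + 7)/(j + 3)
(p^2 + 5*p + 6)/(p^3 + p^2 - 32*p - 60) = (p + 3)/(p^2 - p - 30)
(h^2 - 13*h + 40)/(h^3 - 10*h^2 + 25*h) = (h - 8)/(h*(h - 5))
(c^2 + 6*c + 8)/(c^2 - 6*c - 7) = (c^2 + 6*c + 8)/(c^2 - 6*c - 7)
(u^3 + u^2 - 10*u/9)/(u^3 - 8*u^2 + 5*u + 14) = u*(9*u^2 + 9*u - 10)/(9*(u^3 - 8*u^2 + 5*u + 14))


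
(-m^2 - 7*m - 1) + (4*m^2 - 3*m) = 3*m^2 - 10*m - 1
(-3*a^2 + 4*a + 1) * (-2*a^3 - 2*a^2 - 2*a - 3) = 6*a^5 - 2*a^4 - 4*a^3 - a^2 - 14*a - 3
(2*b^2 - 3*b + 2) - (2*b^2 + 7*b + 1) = 1 - 10*b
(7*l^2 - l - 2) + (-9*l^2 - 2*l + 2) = -2*l^2 - 3*l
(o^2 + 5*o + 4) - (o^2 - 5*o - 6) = 10*o + 10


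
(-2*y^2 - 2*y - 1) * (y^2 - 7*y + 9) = -2*y^4 + 12*y^3 - 5*y^2 - 11*y - 9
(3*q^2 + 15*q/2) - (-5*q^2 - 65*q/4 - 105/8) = 8*q^2 + 95*q/4 + 105/8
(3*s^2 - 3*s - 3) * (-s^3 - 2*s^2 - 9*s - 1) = -3*s^5 - 3*s^4 - 18*s^3 + 30*s^2 + 30*s + 3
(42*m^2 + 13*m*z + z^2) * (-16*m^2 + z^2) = -672*m^4 - 208*m^3*z + 26*m^2*z^2 + 13*m*z^3 + z^4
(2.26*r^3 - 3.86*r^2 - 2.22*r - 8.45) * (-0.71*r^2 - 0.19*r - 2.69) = -1.6046*r^5 + 2.3112*r^4 - 3.7698*r^3 + 16.8047*r^2 + 7.5773*r + 22.7305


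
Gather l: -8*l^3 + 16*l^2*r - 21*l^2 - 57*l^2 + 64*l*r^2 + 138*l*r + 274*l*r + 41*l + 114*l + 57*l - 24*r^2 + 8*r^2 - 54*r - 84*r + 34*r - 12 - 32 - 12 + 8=-8*l^3 + l^2*(16*r - 78) + l*(64*r^2 + 412*r + 212) - 16*r^2 - 104*r - 48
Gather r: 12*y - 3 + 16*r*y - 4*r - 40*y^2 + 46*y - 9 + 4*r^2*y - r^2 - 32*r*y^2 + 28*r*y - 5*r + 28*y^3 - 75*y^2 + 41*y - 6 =r^2*(4*y - 1) + r*(-32*y^2 + 44*y - 9) + 28*y^3 - 115*y^2 + 99*y - 18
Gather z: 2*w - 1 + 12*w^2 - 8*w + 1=12*w^2 - 6*w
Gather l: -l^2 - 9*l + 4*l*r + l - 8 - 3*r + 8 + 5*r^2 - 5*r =-l^2 + l*(4*r - 8) + 5*r^2 - 8*r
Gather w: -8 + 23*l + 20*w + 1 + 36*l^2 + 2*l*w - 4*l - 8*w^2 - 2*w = 36*l^2 + 19*l - 8*w^2 + w*(2*l + 18) - 7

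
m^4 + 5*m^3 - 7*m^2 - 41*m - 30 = (m - 3)*(m + 1)*(m + 2)*(m + 5)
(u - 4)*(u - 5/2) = u^2 - 13*u/2 + 10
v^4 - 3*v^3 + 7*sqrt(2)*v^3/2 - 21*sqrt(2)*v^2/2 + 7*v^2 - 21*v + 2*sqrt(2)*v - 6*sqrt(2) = (v - 3)*(v + sqrt(2)/2)*(v + sqrt(2))*(v + 2*sqrt(2))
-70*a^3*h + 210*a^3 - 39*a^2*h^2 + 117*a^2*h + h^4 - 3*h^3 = (-7*a + h)*(2*a + h)*(5*a + h)*(h - 3)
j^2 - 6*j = j*(j - 6)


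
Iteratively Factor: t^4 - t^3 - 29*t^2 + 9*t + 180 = (t - 5)*(t^3 + 4*t^2 - 9*t - 36) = (t - 5)*(t + 3)*(t^2 + t - 12) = (t - 5)*(t + 3)*(t + 4)*(t - 3)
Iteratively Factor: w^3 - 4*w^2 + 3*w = (w - 1)*(w^2 - 3*w) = (w - 3)*(w - 1)*(w)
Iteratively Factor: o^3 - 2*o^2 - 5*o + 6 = (o + 2)*(o^2 - 4*o + 3) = (o - 3)*(o + 2)*(o - 1)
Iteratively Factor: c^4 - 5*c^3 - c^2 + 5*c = (c - 1)*(c^3 - 4*c^2 - 5*c) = c*(c - 1)*(c^2 - 4*c - 5) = c*(c - 5)*(c - 1)*(c + 1)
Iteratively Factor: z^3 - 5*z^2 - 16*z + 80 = (z - 5)*(z^2 - 16) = (z - 5)*(z + 4)*(z - 4)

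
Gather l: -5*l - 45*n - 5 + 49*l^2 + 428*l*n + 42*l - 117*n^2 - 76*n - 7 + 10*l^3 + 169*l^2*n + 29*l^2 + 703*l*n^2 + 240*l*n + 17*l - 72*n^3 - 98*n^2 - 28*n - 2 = 10*l^3 + l^2*(169*n + 78) + l*(703*n^2 + 668*n + 54) - 72*n^3 - 215*n^2 - 149*n - 14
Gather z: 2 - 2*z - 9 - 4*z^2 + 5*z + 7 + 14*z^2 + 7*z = 10*z^2 + 10*z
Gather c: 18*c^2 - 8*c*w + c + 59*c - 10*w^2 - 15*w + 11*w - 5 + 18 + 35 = 18*c^2 + c*(60 - 8*w) - 10*w^2 - 4*w + 48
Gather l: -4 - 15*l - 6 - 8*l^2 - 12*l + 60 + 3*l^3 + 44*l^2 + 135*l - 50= 3*l^3 + 36*l^2 + 108*l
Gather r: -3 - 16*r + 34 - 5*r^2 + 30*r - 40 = -5*r^2 + 14*r - 9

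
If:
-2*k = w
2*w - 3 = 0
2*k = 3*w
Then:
No Solution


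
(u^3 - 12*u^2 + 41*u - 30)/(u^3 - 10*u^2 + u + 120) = (u^2 - 7*u + 6)/(u^2 - 5*u - 24)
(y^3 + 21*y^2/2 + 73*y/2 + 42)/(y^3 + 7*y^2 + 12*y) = (y + 7/2)/y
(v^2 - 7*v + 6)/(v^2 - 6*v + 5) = (v - 6)/(v - 5)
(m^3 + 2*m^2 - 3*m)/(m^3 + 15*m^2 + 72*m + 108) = m*(m - 1)/(m^2 + 12*m + 36)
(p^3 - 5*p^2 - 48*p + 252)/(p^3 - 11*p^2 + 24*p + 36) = (p + 7)/(p + 1)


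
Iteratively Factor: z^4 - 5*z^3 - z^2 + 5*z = (z + 1)*(z^3 - 6*z^2 + 5*z) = (z - 1)*(z + 1)*(z^2 - 5*z) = z*(z - 1)*(z + 1)*(z - 5)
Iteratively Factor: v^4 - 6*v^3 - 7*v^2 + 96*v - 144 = (v - 3)*(v^3 - 3*v^2 - 16*v + 48) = (v - 3)^2*(v^2 - 16) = (v - 4)*(v - 3)^2*(v + 4)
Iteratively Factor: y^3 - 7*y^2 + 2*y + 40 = (y + 2)*(y^2 - 9*y + 20) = (y - 5)*(y + 2)*(y - 4)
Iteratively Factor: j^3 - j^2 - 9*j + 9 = (j - 1)*(j^2 - 9) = (j - 1)*(j + 3)*(j - 3)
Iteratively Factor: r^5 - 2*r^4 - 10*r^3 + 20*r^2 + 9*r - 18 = (r - 1)*(r^4 - r^3 - 11*r^2 + 9*r + 18) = (r - 3)*(r - 1)*(r^3 + 2*r^2 - 5*r - 6) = (r - 3)*(r - 2)*(r - 1)*(r^2 + 4*r + 3) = (r - 3)*(r - 2)*(r - 1)*(r + 1)*(r + 3)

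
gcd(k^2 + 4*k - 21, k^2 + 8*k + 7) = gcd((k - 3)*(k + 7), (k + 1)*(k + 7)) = k + 7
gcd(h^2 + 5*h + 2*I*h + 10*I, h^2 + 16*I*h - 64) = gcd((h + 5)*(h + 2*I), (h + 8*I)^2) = 1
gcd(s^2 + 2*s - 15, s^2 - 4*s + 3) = s - 3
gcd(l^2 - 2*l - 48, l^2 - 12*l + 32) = l - 8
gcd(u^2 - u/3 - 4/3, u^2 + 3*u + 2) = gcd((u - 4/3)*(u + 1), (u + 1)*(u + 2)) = u + 1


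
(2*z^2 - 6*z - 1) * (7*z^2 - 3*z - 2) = 14*z^4 - 48*z^3 + 7*z^2 + 15*z + 2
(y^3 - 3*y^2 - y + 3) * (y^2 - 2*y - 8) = y^5 - 5*y^4 - 3*y^3 + 29*y^2 + 2*y - 24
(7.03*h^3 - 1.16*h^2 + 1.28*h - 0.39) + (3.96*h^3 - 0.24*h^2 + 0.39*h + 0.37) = 10.99*h^3 - 1.4*h^2 + 1.67*h - 0.02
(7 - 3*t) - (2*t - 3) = 10 - 5*t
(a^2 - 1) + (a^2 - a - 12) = 2*a^2 - a - 13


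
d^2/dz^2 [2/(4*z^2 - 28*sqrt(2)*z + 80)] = (-z^2 + 7*sqrt(2)*z + (2*z - 7*sqrt(2))^2 - 20)/(z^2 - 7*sqrt(2)*z + 20)^3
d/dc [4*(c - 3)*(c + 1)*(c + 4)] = 12*c^2 + 16*c - 44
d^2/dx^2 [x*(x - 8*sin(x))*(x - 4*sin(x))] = 12*x^2*sin(x) - 48*x*cos(x) + 64*x*cos(2*x) + 6*x - 24*sin(x) + 64*sin(2*x)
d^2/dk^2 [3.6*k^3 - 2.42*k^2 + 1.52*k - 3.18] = 21.6*k - 4.84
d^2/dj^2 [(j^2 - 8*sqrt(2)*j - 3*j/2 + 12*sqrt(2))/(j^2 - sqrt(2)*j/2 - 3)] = 6*(-10*sqrt(2)*j^3 - 2*j^3 + 12*j^2 + 48*sqrt(2)*j^2 - 96*sqrt(2)*j - 66*j + 44 + 59*sqrt(2))/(4*j^6 - 6*sqrt(2)*j^5 - 30*j^4 + 35*sqrt(2)*j^3 + 90*j^2 - 54*sqrt(2)*j - 108)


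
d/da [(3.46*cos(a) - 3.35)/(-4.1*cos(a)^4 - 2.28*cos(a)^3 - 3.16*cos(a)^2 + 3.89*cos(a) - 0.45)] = (-42.558*cos(a)^4 + 39.1624*cos(a)^3 + 11.9804*cos(a)^2 + 21.172*cos(a) - 11.4745)*sin(a)/(16.81*cos(a)^8 + 18.696*cos(a)^7 + 31.1104*cos(a)^6 - 17.4884*cos(a)^5 - 4.0628*cos(a)^4 - 22.5328*cos(a)^3 + 17.9761*cos(a)^2 - 3.501*cos(a) + 0.2025)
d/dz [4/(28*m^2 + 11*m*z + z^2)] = 4*(-11*m - 2*z)/(28*m^2 + 11*m*z + z^2)^2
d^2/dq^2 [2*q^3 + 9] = 12*q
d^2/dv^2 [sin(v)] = -sin(v)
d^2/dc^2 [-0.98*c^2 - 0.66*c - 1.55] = -1.96000000000000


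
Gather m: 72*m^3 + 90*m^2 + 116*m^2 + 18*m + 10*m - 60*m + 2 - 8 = 72*m^3 + 206*m^2 - 32*m - 6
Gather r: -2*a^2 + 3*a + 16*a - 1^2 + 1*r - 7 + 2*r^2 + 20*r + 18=-2*a^2 + 19*a + 2*r^2 + 21*r + 10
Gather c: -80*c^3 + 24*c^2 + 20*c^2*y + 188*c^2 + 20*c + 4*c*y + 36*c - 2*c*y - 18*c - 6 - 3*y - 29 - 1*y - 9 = -80*c^3 + c^2*(20*y + 212) + c*(2*y + 38) - 4*y - 44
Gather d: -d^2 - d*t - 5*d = -d^2 + d*(-t - 5)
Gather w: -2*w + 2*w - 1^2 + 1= 0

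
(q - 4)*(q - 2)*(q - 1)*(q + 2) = q^4 - 5*q^3 + 20*q - 16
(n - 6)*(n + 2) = n^2 - 4*n - 12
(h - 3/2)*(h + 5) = h^2 + 7*h/2 - 15/2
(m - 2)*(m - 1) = m^2 - 3*m + 2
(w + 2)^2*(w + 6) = w^3 + 10*w^2 + 28*w + 24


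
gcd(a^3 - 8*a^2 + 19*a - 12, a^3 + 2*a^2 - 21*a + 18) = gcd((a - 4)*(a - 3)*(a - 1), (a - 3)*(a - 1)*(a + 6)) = a^2 - 4*a + 3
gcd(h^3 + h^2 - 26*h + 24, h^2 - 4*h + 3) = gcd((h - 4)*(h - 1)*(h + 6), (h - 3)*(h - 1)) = h - 1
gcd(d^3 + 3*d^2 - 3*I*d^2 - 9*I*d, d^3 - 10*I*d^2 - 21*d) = d^2 - 3*I*d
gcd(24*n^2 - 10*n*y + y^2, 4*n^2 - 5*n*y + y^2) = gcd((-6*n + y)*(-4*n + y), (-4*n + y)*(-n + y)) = -4*n + y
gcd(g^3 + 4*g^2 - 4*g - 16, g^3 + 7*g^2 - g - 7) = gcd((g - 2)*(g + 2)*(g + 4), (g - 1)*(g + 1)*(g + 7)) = 1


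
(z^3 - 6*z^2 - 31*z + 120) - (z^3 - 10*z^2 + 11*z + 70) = 4*z^2 - 42*z + 50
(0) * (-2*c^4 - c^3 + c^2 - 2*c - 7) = 0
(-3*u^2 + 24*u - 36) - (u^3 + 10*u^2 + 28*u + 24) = -u^3 - 13*u^2 - 4*u - 60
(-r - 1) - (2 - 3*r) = 2*r - 3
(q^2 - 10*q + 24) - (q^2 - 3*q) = 24 - 7*q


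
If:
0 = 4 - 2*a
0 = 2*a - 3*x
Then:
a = 2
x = 4/3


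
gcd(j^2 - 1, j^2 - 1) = j^2 - 1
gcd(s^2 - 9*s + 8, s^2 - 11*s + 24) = s - 8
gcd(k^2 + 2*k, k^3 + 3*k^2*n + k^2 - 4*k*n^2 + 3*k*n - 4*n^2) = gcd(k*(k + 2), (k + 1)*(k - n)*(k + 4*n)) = 1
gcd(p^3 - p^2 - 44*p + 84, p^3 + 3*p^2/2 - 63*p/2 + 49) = p^2 + 5*p - 14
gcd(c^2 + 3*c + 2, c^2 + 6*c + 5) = c + 1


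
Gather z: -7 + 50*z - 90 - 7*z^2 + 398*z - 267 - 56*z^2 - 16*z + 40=-63*z^2 + 432*z - 324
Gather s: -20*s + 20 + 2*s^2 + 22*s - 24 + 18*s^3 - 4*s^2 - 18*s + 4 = 18*s^3 - 2*s^2 - 16*s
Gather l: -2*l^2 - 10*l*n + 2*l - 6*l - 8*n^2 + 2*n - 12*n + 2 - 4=-2*l^2 + l*(-10*n - 4) - 8*n^2 - 10*n - 2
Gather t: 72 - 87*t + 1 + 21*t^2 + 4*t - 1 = 21*t^2 - 83*t + 72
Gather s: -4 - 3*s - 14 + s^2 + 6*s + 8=s^2 + 3*s - 10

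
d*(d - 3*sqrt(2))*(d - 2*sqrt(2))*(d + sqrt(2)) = d^4 - 4*sqrt(2)*d^3 + 2*d^2 + 12*sqrt(2)*d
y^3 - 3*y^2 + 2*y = y*(y - 2)*(y - 1)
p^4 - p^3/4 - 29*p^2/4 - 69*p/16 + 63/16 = (p - 3)*(p - 1/2)*(p + 3/2)*(p + 7/4)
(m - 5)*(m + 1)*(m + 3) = m^3 - m^2 - 17*m - 15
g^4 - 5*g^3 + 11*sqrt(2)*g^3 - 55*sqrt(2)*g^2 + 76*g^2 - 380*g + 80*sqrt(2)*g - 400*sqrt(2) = (g - 5)*(g + 2*sqrt(2))*(g + 4*sqrt(2))*(g + 5*sqrt(2))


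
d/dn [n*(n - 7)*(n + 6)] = 3*n^2 - 2*n - 42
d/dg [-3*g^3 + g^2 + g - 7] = -9*g^2 + 2*g + 1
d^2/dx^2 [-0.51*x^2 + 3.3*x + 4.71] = -1.02000000000000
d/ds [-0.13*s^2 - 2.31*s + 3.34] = -0.26*s - 2.31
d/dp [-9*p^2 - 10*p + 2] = -18*p - 10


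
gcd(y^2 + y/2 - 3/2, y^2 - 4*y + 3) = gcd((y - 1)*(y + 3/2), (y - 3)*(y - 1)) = y - 1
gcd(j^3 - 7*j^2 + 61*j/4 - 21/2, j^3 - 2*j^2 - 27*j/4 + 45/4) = j - 3/2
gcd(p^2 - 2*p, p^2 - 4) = p - 2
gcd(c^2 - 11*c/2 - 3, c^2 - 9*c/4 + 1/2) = 1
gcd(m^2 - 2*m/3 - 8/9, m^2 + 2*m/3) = m + 2/3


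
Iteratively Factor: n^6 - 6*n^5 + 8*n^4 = (n)*(n^5 - 6*n^4 + 8*n^3) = n*(n - 4)*(n^4 - 2*n^3) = n^2*(n - 4)*(n^3 - 2*n^2) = n^3*(n - 4)*(n^2 - 2*n) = n^4*(n - 4)*(n - 2)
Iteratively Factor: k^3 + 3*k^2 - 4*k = (k)*(k^2 + 3*k - 4) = k*(k + 4)*(k - 1)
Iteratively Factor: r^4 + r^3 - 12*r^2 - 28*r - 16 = (r + 1)*(r^3 - 12*r - 16) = (r - 4)*(r + 1)*(r^2 + 4*r + 4) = (r - 4)*(r + 1)*(r + 2)*(r + 2)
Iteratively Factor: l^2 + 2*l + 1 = (l + 1)*(l + 1)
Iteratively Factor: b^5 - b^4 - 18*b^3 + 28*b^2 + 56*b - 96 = (b + 2)*(b^4 - 3*b^3 - 12*b^2 + 52*b - 48) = (b + 2)*(b + 4)*(b^3 - 7*b^2 + 16*b - 12) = (b - 3)*(b + 2)*(b + 4)*(b^2 - 4*b + 4) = (b - 3)*(b - 2)*(b + 2)*(b + 4)*(b - 2)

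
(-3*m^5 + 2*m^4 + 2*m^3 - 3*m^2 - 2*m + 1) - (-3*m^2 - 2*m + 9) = -3*m^5 + 2*m^4 + 2*m^3 - 8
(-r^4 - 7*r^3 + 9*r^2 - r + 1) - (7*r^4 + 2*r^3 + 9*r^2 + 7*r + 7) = -8*r^4 - 9*r^3 - 8*r - 6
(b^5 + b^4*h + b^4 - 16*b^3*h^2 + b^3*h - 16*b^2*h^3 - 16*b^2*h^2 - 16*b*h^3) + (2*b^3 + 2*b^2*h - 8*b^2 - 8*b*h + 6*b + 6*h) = b^5 + b^4*h + b^4 - 16*b^3*h^2 + b^3*h + 2*b^3 - 16*b^2*h^3 - 16*b^2*h^2 + 2*b^2*h - 8*b^2 - 16*b*h^3 - 8*b*h + 6*b + 6*h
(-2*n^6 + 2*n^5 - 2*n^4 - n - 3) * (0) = 0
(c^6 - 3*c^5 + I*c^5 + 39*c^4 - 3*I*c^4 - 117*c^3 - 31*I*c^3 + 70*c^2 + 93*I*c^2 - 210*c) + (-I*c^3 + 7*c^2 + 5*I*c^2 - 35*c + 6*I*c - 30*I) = c^6 - 3*c^5 + I*c^5 + 39*c^4 - 3*I*c^4 - 117*c^3 - 32*I*c^3 + 77*c^2 + 98*I*c^2 - 245*c + 6*I*c - 30*I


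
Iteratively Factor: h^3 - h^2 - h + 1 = (h - 1)*(h^2 - 1) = (h - 1)^2*(h + 1)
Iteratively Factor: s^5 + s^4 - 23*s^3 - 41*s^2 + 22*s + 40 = (s - 1)*(s^4 + 2*s^3 - 21*s^2 - 62*s - 40) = (s - 1)*(s + 4)*(s^3 - 2*s^2 - 13*s - 10) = (s - 1)*(s + 1)*(s + 4)*(s^2 - 3*s - 10) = (s - 1)*(s + 1)*(s + 2)*(s + 4)*(s - 5)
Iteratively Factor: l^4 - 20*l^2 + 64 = (l - 4)*(l^3 + 4*l^2 - 4*l - 16) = (l - 4)*(l - 2)*(l^2 + 6*l + 8) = (l - 4)*(l - 2)*(l + 4)*(l + 2)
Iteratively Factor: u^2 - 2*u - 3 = (u - 3)*(u + 1)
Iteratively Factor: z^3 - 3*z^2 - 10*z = (z)*(z^2 - 3*z - 10) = z*(z - 5)*(z + 2)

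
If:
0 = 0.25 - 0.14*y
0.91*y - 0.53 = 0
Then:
No Solution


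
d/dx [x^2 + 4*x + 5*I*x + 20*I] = 2*x + 4 + 5*I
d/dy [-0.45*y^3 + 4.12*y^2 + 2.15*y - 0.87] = -1.35*y^2 + 8.24*y + 2.15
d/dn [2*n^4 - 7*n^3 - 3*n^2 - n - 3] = 8*n^3 - 21*n^2 - 6*n - 1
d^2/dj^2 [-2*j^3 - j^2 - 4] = -12*j - 2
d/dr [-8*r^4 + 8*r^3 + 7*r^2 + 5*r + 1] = -32*r^3 + 24*r^2 + 14*r + 5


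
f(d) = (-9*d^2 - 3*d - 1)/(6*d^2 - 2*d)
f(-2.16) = -1.13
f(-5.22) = -1.33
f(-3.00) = -1.22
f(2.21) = -2.07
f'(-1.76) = 0.18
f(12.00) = -1.59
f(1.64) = -2.34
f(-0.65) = -0.74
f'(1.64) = 0.69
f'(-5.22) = 0.03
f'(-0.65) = 0.37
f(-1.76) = -1.07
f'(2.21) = 0.32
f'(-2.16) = 0.13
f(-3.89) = -1.27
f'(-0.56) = 0.29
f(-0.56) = -0.71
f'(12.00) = 0.01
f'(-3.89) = 0.05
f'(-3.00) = 0.08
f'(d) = (2 - 12*d)*(-9*d^2 - 3*d - 1)/(6*d^2 - 2*d)^2 + (-18*d - 3)/(6*d^2 - 2*d)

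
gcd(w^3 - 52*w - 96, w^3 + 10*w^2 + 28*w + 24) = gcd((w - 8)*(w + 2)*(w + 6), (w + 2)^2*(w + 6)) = w^2 + 8*w + 12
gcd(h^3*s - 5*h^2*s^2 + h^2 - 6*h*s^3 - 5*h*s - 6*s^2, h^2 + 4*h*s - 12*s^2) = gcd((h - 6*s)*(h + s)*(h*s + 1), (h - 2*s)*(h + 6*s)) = 1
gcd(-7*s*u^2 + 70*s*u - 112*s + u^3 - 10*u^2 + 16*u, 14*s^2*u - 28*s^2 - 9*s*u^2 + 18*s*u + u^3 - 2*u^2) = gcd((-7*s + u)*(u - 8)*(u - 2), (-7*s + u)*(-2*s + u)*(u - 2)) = 7*s*u - 14*s - u^2 + 2*u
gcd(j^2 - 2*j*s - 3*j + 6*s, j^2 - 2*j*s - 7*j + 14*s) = -j + 2*s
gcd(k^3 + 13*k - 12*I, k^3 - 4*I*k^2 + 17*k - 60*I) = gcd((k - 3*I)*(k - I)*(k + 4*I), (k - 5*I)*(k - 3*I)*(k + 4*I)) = k^2 + I*k + 12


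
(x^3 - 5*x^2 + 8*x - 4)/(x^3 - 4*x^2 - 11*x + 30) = (x^2 - 3*x + 2)/(x^2 - 2*x - 15)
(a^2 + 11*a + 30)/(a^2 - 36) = (a + 5)/(a - 6)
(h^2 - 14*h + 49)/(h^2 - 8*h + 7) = (h - 7)/(h - 1)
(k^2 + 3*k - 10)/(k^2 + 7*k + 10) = (k - 2)/(k + 2)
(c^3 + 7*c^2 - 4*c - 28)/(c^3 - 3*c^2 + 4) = (c^2 + 9*c + 14)/(c^2 - c - 2)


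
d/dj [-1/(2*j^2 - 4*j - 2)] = (j - 1)/(-j^2 + 2*j + 1)^2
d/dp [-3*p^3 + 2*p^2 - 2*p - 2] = -9*p^2 + 4*p - 2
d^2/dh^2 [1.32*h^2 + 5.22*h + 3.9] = 2.64000000000000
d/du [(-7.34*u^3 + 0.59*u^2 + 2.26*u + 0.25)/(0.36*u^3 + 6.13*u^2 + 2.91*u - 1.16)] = (8.88178419700125e-16*u^5 - 45.2066*u^4 - 44.346*u^3 + 13.1363*u^2 - 4.4338*u - 3.3491)/(0.1296*u^6 + 4.4136*u^5 + 39.6721*u^4 + 34.8414*u^3 - 5.7535*u^2 - 6.7512*u + 1.3456)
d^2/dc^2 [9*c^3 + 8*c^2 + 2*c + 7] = 54*c + 16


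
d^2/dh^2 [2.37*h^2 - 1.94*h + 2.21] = 4.74000000000000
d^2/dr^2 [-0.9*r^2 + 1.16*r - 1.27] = -1.80000000000000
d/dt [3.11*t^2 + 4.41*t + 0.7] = 6.22*t + 4.41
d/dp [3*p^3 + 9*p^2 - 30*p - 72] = 9*p^2 + 18*p - 30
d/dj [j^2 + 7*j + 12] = 2*j + 7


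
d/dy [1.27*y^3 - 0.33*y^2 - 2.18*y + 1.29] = 3.81*y^2 - 0.66*y - 2.18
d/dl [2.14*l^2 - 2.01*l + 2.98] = 4.28*l - 2.01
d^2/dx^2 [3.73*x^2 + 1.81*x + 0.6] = 7.46000000000000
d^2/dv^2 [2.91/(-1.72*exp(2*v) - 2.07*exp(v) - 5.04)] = (-2.91*(3.44*exp(v) + 2.07)*(6.88*exp(v) + 4.14)*exp(v) + (20.0208*exp(v) + 6.0237)*(1.72*exp(2*v) + 2.07*exp(v) + 5.04))*exp(v)/(1.72*exp(2*v) + 2.07*exp(v) + 5.04)^3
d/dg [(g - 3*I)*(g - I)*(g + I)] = 3*g^2 - 6*I*g + 1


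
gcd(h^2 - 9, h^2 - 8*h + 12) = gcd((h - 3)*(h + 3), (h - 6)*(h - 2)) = 1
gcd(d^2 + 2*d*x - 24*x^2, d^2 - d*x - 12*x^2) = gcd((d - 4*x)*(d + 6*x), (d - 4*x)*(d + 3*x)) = -d + 4*x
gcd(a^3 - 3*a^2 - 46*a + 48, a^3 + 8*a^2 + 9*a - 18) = a^2 + 5*a - 6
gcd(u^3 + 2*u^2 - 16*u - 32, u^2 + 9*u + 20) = u + 4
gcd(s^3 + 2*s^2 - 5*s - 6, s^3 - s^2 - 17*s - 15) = s^2 + 4*s + 3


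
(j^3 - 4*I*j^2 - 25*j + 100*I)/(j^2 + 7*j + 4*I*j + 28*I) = (j^3 - 4*I*j^2 - 25*j + 100*I)/(j^2 + j*(7 + 4*I) + 28*I)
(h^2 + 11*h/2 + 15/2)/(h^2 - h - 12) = (h + 5/2)/(h - 4)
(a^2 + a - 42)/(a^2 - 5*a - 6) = (a + 7)/(a + 1)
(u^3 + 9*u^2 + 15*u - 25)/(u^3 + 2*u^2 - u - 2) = (u^2 + 10*u + 25)/(u^2 + 3*u + 2)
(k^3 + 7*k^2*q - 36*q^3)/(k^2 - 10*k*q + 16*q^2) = (-k^2 - 9*k*q - 18*q^2)/(-k + 8*q)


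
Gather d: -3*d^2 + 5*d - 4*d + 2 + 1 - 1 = -3*d^2 + d + 2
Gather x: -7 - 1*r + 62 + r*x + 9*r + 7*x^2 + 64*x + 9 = 8*r + 7*x^2 + x*(r + 64) + 64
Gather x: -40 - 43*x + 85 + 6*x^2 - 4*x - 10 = 6*x^2 - 47*x + 35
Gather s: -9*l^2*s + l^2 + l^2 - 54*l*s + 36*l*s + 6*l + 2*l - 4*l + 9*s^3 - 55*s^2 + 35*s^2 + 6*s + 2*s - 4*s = 2*l^2 + 4*l + 9*s^3 - 20*s^2 + s*(-9*l^2 - 18*l + 4)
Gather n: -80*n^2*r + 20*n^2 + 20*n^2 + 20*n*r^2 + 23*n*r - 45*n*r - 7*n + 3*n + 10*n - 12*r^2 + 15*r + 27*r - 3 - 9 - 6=n^2*(40 - 80*r) + n*(20*r^2 - 22*r + 6) - 12*r^2 + 42*r - 18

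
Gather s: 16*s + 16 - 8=16*s + 8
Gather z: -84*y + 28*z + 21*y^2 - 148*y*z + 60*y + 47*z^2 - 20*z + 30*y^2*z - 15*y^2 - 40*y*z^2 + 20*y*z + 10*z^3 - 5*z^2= 6*y^2 - 24*y + 10*z^3 + z^2*(42 - 40*y) + z*(30*y^2 - 128*y + 8)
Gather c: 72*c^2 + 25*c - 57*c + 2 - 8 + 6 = 72*c^2 - 32*c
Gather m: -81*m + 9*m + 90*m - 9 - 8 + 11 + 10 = 18*m + 4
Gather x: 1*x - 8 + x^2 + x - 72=x^2 + 2*x - 80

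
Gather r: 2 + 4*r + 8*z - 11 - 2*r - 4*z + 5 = 2*r + 4*z - 4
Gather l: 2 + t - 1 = t + 1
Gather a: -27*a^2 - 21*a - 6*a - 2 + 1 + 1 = -27*a^2 - 27*a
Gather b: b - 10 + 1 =b - 9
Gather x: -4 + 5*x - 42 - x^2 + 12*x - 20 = -x^2 + 17*x - 66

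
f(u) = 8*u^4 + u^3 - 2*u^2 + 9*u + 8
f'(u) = 32*u^3 + 3*u^2 - 4*u + 9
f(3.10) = 785.29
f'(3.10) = 978.74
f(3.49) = 1244.40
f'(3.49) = 1391.85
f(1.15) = 31.22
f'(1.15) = 57.04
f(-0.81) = 2.31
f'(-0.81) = -2.80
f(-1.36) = 16.91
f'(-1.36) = -60.51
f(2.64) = 424.82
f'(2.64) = 608.14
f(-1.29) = 13.07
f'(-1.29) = -49.54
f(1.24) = 36.91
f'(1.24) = 69.66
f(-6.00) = 10034.00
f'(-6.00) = -6771.00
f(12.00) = 167444.00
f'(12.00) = 55689.00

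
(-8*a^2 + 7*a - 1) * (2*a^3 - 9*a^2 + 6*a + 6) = -16*a^5 + 86*a^4 - 113*a^3 + 3*a^2 + 36*a - 6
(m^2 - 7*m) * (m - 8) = m^3 - 15*m^2 + 56*m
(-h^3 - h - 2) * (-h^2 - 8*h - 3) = h^5 + 8*h^4 + 4*h^3 + 10*h^2 + 19*h + 6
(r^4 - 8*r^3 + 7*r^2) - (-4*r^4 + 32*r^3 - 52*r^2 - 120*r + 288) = 5*r^4 - 40*r^3 + 59*r^2 + 120*r - 288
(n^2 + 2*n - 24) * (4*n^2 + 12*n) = 4*n^4 + 20*n^3 - 72*n^2 - 288*n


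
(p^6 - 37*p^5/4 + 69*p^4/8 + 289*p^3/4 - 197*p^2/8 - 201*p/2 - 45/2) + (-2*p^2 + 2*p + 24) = p^6 - 37*p^5/4 + 69*p^4/8 + 289*p^3/4 - 213*p^2/8 - 197*p/2 + 3/2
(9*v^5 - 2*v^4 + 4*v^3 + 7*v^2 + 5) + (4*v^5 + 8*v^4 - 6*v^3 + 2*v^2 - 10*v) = 13*v^5 + 6*v^4 - 2*v^3 + 9*v^2 - 10*v + 5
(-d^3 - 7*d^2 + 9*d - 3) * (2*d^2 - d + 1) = -2*d^5 - 13*d^4 + 24*d^3 - 22*d^2 + 12*d - 3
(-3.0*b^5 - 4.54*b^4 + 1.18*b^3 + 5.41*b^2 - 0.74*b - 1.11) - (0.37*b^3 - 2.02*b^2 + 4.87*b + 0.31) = -3.0*b^5 - 4.54*b^4 + 0.81*b^3 + 7.43*b^2 - 5.61*b - 1.42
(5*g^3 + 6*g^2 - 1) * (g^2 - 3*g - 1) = 5*g^5 - 9*g^4 - 23*g^3 - 7*g^2 + 3*g + 1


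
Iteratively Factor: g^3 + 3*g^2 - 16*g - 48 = (g + 4)*(g^2 - g - 12) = (g + 3)*(g + 4)*(g - 4)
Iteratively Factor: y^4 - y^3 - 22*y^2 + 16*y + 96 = (y - 4)*(y^3 + 3*y^2 - 10*y - 24) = (y - 4)*(y + 2)*(y^2 + y - 12) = (y - 4)*(y - 3)*(y + 2)*(y + 4)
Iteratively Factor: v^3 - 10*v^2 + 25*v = (v - 5)*(v^2 - 5*v) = v*(v - 5)*(v - 5)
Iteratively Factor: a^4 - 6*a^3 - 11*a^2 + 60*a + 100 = (a + 2)*(a^3 - 8*a^2 + 5*a + 50) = (a + 2)^2*(a^2 - 10*a + 25) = (a - 5)*(a + 2)^2*(a - 5)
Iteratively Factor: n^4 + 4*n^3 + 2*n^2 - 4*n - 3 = (n - 1)*(n^3 + 5*n^2 + 7*n + 3) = (n - 1)*(n + 1)*(n^2 + 4*n + 3) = (n - 1)*(n + 1)^2*(n + 3)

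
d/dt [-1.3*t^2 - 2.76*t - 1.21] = -2.6*t - 2.76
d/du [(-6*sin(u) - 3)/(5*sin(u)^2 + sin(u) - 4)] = 3*(10*sin(u)^2 + 10*sin(u) + 9)*cos(u)/(5*sin(u)^2 + sin(u) - 4)^2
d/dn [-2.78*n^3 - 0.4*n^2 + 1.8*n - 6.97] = -8.34*n^2 - 0.8*n + 1.8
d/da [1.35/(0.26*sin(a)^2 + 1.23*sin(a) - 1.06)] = -(0.702*sin(a) + 1.6605)*cos(a)/(0.26*sin(a)^2 + 1.23*sin(a) - 1.06)^2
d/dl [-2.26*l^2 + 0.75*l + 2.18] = 0.75 - 4.52*l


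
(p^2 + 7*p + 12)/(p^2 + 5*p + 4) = (p + 3)/(p + 1)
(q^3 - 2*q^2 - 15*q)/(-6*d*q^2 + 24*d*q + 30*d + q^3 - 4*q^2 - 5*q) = q*(q + 3)/(-6*d*q - 6*d + q^2 + q)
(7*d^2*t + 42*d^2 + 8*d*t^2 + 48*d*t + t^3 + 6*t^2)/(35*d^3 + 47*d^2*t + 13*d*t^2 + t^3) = (t + 6)/(5*d + t)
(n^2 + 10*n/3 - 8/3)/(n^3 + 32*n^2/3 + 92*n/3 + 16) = (3*n - 2)/(3*n^2 + 20*n + 12)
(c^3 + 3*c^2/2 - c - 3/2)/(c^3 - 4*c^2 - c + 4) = (c + 3/2)/(c - 4)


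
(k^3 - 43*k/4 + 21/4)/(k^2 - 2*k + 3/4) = (2*k^2 + k - 21)/(2*k - 3)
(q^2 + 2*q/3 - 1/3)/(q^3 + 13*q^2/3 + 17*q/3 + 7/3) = (3*q - 1)/(3*q^2 + 10*q + 7)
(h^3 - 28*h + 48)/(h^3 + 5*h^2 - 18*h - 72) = (h - 2)/(h + 3)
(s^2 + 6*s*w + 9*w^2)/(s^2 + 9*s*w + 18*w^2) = (s + 3*w)/(s + 6*w)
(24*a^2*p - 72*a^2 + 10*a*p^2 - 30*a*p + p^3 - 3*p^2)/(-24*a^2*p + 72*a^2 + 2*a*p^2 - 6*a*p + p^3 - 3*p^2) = (4*a + p)/(-4*a + p)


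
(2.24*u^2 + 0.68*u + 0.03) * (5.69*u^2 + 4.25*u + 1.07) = 12.7456*u^4 + 13.3892*u^3 + 5.4575*u^2 + 0.8551*u + 0.0321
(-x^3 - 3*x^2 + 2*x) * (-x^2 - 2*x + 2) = x^5 + 5*x^4 + 2*x^3 - 10*x^2 + 4*x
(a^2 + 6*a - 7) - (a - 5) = a^2 + 5*a - 2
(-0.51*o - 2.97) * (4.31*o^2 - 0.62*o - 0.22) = -2.1981*o^3 - 12.4845*o^2 + 1.9536*o + 0.6534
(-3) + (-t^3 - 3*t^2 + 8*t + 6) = -t^3 - 3*t^2 + 8*t + 3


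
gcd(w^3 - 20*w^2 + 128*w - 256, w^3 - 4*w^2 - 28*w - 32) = w - 8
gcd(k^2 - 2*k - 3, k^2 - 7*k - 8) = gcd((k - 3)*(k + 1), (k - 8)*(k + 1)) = k + 1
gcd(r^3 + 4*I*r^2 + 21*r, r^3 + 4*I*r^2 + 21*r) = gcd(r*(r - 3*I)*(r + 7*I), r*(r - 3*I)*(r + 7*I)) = r^3 + 4*I*r^2 + 21*r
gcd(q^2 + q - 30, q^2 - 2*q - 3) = 1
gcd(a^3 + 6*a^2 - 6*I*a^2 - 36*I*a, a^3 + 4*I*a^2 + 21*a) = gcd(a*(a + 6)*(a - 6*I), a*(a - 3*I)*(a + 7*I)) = a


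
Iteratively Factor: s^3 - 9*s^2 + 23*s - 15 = (s - 3)*(s^2 - 6*s + 5) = (s - 5)*(s - 3)*(s - 1)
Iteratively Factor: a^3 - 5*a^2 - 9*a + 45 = (a + 3)*(a^2 - 8*a + 15) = (a - 5)*(a + 3)*(a - 3)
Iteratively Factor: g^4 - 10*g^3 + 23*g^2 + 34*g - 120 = (g - 3)*(g^3 - 7*g^2 + 2*g + 40) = (g - 3)*(g + 2)*(g^2 - 9*g + 20) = (g - 4)*(g - 3)*(g + 2)*(g - 5)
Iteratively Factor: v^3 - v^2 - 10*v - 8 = (v + 1)*(v^2 - 2*v - 8) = (v - 4)*(v + 1)*(v + 2)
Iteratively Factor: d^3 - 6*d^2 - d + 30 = (d - 3)*(d^2 - 3*d - 10) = (d - 5)*(d - 3)*(d + 2)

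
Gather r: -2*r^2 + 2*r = -2*r^2 + 2*r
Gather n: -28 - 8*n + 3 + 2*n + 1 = -6*n - 24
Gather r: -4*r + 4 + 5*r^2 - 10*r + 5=5*r^2 - 14*r + 9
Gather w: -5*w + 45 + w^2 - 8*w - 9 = w^2 - 13*w + 36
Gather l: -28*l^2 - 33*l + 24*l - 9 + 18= -28*l^2 - 9*l + 9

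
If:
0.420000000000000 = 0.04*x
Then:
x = 10.50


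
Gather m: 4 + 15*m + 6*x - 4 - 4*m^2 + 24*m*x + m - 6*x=-4*m^2 + m*(24*x + 16)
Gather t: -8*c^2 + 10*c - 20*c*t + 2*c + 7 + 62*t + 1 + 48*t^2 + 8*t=-8*c^2 + 12*c + 48*t^2 + t*(70 - 20*c) + 8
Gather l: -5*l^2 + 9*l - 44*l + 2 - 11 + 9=-5*l^2 - 35*l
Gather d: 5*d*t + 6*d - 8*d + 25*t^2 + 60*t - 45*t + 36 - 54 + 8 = d*(5*t - 2) + 25*t^2 + 15*t - 10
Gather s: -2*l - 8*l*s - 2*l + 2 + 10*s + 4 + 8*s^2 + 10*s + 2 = -4*l + 8*s^2 + s*(20 - 8*l) + 8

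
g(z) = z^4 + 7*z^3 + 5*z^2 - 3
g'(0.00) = 0.00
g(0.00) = -3.00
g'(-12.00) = -4008.00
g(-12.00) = 9357.00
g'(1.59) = 85.07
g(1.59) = 44.17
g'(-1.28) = 13.22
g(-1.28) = -6.80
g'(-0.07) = -0.60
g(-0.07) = -2.98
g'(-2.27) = 38.72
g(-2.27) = -32.56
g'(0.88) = 27.79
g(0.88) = 6.24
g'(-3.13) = 51.78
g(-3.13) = -72.69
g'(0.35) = 6.24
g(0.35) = -2.07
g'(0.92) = 30.09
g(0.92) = 7.40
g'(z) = 4*z^3 + 21*z^2 + 10*z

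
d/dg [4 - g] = -1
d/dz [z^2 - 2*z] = 2*z - 2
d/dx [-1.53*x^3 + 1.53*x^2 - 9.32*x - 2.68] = -4.59*x^2 + 3.06*x - 9.32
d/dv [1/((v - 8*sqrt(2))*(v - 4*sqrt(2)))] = 2*(-v + 6*sqrt(2))/(v^4 - 24*sqrt(2)*v^3 + 416*v^2 - 1536*sqrt(2)*v + 4096)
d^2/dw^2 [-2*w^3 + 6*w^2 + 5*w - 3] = 12 - 12*w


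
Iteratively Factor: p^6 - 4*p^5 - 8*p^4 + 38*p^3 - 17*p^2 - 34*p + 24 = (p - 4)*(p^5 - 8*p^3 + 6*p^2 + 7*p - 6) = (p - 4)*(p + 1)*(p^4 - p^3 - 7*p^2 + 13*p - 6) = (p - 4)*(p - 2)*(p + 1)*(p^3 + p^2 - 5*p + 3) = (p - 4)*(p - 2)*(p + 1)*(p + 3)*(p^2 - 2*p + 1) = (p - 4)*(p - 2)*(p - 1)*(p + 1)*(p + 3)*(p - 1)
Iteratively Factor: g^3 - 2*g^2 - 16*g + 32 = (g - 4)*(g^2 + 2*g - 8) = (g - 4)*(g + 4)*(g - 2)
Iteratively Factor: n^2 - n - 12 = (n + 3)*(n - 4)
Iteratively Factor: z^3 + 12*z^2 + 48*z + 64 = (z + 4)*(z^2 + 8*z + 16) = (z + 4)^2*(z + 4)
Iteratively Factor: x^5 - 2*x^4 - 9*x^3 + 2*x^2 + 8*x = (x - 4)*(x^4 + 2*x^3 - x^2 - 2*x) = (x - 4)*(x - 1)*(x^3 + 3*x^2 + 2*x) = (x - 4)*(x - 1)*(x + 2)*(x^2 + x) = (x - 4)*(x - 1)*(x + 1)*(x + 2)*(x)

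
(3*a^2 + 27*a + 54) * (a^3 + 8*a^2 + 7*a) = 3*a^5 + 51*a^4 + 291*a^3 + 621*a^2 + 378*a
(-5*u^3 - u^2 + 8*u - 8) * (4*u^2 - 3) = -20*u^5 - 4*u^4 + 47*u^3 - 29*u^2 - 24*u + 24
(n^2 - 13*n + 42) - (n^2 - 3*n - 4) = 46 - 10*n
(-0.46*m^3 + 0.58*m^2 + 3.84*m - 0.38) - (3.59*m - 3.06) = -0.46*m^3 + 0.58*m^2 + 0.25*m + 2.68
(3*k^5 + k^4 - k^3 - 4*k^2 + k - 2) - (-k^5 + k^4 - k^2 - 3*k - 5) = 4*k^5 - k^3 - 3*k^2 + 4*k + 3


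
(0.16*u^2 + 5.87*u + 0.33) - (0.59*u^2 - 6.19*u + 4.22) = -0.43*u^2 + 12.06*u - 3.89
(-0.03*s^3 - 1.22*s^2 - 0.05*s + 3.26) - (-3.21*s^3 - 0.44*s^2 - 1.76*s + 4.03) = 3.18*s^3 - 0.78*s^2 + 1.71*s - 0.77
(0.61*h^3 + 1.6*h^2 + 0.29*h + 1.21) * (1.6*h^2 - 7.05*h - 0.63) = 0.976*h^5 - 1.7405*h^4 - 11.2003*h^3 - 1.1165*h^2 - 8.7132*h - 0.7623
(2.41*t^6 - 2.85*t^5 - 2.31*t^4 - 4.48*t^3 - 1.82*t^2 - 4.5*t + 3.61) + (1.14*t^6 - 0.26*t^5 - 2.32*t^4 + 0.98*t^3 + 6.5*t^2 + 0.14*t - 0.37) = 3.55*t^6 - 3.11*t^5 - 4.63*t^4 - 3.5*t^3 + 4.68*t^2 - 4.36*t + 3.24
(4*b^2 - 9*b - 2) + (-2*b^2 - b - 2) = 2*b^2 - 10*b - 4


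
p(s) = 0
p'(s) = 0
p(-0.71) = 0.00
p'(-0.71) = 0.00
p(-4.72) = 0.00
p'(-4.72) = 0.00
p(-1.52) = 0.00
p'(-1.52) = 0.00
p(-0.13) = 0.00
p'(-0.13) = 0.00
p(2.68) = 0.00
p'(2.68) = 0.00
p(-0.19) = 0.00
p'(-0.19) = 0.00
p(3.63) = 0.00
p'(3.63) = 0.00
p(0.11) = 0.00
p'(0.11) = 0.00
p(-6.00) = 0.00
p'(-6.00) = 0.00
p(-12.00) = 0.00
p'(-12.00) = 0.00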